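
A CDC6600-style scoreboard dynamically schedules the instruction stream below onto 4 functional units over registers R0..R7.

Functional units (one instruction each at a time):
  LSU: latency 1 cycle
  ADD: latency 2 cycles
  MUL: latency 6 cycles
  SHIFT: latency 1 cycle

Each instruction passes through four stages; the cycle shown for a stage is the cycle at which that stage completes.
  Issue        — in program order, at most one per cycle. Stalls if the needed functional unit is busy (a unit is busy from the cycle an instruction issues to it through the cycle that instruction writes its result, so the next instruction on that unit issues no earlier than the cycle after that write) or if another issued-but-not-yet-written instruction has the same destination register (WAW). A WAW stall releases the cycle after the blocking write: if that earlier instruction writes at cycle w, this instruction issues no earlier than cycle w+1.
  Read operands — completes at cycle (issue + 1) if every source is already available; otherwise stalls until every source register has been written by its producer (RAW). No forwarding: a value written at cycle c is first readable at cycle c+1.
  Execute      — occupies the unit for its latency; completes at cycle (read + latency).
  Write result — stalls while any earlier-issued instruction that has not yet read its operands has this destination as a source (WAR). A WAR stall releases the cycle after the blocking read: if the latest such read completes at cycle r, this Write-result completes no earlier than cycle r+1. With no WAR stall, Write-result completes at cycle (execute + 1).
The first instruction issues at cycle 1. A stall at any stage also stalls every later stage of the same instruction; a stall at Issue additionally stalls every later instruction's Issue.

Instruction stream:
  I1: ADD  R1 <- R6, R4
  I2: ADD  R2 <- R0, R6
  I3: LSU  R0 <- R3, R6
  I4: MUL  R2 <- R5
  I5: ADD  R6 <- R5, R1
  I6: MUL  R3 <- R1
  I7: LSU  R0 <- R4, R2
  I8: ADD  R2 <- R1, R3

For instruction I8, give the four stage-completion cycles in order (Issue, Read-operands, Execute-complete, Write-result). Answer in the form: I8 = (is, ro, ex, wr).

I8 = (22, 29, 31, 32)

I1: IS=1 RO=2 EX=4 WR=5
I2: IS=6 RO=7 EX=9 WR=10  [struct: ADD busy until I1 writes@5]
I3: IS=7 RO=8 EX=9 WR=10
I4: IS=11 RO=12 EX=18 WR=19  [WAW R2: wait I2 write@10]
I5: IS=12 RO=13 EX=15 WR=16
I6: IS=20 RO=21 EX=27 WR=28  [struct: MUL busy until I4 writes@19]
I7: IS=21 RO=22 EX=23 WR=24
I8: IS=22 RO=29 EX=31 WR=32  [RAW R3: wait I6 write@28]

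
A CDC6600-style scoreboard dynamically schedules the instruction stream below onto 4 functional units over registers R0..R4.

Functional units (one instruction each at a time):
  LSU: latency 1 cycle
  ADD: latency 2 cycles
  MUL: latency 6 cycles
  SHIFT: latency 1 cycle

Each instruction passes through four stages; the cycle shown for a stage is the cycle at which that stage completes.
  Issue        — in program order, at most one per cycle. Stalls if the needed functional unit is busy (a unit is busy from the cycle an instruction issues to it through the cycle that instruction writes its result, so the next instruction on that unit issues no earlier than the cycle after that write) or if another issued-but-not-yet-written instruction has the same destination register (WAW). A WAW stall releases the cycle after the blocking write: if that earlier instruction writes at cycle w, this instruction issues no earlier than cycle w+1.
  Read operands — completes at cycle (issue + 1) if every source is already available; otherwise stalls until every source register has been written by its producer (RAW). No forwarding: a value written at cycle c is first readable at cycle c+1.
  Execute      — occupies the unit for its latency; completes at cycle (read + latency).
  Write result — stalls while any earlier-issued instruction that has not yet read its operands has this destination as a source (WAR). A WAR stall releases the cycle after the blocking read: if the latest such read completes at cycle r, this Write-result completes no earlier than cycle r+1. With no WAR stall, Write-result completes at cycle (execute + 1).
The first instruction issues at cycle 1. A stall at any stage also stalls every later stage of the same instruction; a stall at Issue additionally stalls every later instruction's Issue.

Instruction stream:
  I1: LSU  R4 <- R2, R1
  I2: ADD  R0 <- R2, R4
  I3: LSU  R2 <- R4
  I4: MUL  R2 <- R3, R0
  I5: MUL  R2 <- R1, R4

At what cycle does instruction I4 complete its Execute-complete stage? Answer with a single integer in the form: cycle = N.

1) issue 1, read 2, done 3, write 4
2) issue 2, read 5, done 7, write 8  <RAW R4: wait I1 write@4>
3) issue 5, read 6, done 7, write 8  <struct: LSU busy until I1 writes@4>
4) issue 9, read 10, done 16, write 17  <WAW R2: wait I3 write@8>
5) issue 18, read 19, done 25, write 26  <struct: MUL busy until I4 writes@17>

cycle = 16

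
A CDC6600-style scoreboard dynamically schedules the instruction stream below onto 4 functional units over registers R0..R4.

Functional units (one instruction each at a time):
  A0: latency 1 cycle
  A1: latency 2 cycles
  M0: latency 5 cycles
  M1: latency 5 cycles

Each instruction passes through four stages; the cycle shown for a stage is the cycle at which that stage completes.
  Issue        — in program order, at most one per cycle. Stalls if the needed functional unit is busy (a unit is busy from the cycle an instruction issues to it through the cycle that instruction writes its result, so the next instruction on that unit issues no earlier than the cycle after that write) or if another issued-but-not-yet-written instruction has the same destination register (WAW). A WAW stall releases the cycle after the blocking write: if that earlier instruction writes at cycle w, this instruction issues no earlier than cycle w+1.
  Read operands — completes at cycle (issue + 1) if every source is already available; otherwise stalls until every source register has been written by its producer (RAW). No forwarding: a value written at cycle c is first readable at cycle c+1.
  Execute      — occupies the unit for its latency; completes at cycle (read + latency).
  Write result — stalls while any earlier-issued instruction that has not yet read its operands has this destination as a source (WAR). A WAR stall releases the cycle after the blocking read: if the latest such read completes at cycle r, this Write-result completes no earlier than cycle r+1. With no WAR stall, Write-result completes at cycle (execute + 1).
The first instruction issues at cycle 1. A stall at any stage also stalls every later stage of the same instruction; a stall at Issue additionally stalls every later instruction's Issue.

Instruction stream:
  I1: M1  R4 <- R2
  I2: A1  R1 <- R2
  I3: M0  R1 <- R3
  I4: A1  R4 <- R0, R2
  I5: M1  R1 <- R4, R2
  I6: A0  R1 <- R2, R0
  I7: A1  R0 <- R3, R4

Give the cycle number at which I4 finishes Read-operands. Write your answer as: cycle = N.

cycle = 10

I1  is:1  ro:2  ex:7  wr:8
I2  is:2  ro:3  ex:5  wr:6
I3  is:7  ro:8  ex:13  wr:14  — WAW R1: wait I2 write@6
I4  is:9  ro:10  ex:12  wr:13  — WAW R4: wait I1 write@8
I5  is:15  ro:16  ex:21  wr:22  — WAW R1: wait I3 write@14
I6  is:23  ro:24  ex:25  wr:26  — WAW R1: wait I5 write@22
I7  is:24  ro:25  ex:27  wr:28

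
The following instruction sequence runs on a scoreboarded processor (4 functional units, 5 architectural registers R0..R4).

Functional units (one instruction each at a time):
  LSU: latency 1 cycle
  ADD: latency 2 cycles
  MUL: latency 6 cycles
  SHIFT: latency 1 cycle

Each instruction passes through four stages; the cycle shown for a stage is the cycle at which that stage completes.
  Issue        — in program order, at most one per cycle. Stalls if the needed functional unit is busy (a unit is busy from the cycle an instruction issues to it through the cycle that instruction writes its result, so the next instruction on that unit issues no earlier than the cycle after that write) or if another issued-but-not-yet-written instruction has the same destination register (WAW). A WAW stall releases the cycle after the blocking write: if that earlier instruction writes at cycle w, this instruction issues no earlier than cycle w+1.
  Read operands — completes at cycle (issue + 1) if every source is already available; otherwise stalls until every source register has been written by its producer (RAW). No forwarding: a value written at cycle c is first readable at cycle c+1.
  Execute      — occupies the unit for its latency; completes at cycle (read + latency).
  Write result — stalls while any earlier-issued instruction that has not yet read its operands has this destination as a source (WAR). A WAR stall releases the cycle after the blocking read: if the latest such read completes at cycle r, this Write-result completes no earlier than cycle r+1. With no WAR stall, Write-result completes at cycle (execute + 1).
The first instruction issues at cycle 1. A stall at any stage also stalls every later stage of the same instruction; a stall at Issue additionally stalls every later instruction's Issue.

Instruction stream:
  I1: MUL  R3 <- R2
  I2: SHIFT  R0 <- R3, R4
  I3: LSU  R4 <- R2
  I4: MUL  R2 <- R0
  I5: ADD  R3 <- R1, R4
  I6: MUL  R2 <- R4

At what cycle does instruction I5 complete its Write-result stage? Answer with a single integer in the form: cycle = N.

cycle = 15

c1: I1 dispatched to MUL
c2: I1 operands ready | I2 dispatched to SHIFT
c3: I3 dispatched to LSU
c4: I3 operands ready
c5: I3 complete
c8: I1 complete
c9: R3←I1
c10: I2 operands ready | I4 dispatched to MUL
c11: I2 complete | R4←I3 | I5 dispatched to ADD
c12: R0←I2 | I5 operands ready
c13: I4 operands ready
c14: I5 complete
c15: R3←I5
c19: I4 complete
c20: R2←I4
c21: I6 dispatched to MUL
c22: I6 operands ready
c28: I6 complete
c29: R2←I6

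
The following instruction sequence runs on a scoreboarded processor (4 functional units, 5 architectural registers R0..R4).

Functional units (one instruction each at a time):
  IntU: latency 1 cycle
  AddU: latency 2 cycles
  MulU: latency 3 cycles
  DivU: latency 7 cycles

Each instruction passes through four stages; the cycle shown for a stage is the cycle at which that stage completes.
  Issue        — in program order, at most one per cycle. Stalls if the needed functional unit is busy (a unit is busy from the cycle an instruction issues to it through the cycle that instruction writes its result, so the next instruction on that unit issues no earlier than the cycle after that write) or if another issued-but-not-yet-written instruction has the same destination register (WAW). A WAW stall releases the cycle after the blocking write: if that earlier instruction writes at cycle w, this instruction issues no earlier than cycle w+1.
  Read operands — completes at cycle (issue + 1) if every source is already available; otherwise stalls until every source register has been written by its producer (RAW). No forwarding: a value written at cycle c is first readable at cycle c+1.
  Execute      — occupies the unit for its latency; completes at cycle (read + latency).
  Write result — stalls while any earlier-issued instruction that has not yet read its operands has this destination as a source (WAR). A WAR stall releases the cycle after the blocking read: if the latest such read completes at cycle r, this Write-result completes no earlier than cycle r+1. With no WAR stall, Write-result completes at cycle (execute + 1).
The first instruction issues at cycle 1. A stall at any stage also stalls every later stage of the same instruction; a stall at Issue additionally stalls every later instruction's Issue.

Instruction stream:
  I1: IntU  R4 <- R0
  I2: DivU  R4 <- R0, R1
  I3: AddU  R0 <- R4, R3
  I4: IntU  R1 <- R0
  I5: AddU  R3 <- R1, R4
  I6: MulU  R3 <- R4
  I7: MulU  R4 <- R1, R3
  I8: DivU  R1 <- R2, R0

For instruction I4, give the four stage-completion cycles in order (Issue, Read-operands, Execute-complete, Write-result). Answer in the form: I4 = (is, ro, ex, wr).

I4 = (7, 19, 20, 21)

I1  is:1  ro:2  ex:3  wr:4
I2  is:5  ro:6  ex:13  wr:14  — WAW R4: wait I1 write@4
I3  is:6  ro:15  ex:17  wr:18  — RAW R4: wait I2 write@14
I4  is:7  ro:19  ex:20  wr:21  — RAW R0: wait I3 write@18
I5  is:19  ro:22  ex:24  wr:25  — struct: AddU busy until I3 writes@18, RAW R1: wait I4 write@21
I6  is:26  ro:27  ex:30  wr:31  — WAW R3: wait I5 write@25
I7  is:32  ro:33  ex:36  wr:37  — struct: MulU busy until I6 writes@31
I8  is:33  ro:34  ex:41  wr:42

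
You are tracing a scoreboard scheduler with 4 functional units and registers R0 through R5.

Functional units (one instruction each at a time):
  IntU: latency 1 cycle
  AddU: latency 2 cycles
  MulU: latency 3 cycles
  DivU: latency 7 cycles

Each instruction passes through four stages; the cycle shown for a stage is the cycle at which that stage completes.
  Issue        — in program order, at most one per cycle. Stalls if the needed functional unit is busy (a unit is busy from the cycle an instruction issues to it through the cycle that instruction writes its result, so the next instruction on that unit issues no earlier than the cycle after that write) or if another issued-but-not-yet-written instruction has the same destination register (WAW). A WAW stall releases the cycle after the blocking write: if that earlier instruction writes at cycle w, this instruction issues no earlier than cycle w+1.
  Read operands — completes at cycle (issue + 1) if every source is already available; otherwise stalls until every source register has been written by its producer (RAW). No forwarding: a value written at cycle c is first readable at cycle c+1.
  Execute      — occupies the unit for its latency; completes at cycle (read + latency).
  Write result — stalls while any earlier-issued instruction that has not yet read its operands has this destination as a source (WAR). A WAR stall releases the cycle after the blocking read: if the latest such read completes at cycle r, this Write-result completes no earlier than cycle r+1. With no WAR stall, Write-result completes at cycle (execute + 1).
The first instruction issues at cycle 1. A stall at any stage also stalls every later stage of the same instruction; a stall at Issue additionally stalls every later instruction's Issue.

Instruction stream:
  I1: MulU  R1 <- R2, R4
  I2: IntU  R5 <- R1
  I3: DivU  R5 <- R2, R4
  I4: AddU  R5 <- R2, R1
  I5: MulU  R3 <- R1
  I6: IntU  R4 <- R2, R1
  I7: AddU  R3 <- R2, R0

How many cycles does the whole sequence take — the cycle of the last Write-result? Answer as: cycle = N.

[1] I1 dispatched to MulU
[2] I1 operands ready; I2 dispatched to IntU
[5] I1 complete
[6] R1←I1
[7] I2 operands ready
[8] I2 complete
[9] R5←I2
[10] I3 dispatched to DivU
[11] I3 operands ready
[18] I3 complete
[19] R5←I3
[20] I4 dispatched to AddU
[21] I4 operands ready; I5 dispatched to MulU
[22] I5 operands ready; I6 dispatched to IntU
[23] I4 complete; I6 operands ready
[24] R5←I4; I6 complete
[25] I5 complete; R4←I6
[26] R3←I5
[27] I7 dispatched to AddU
[28] I7 operands ready
[30] I7 complete
[31] R3←I7

cycle = 31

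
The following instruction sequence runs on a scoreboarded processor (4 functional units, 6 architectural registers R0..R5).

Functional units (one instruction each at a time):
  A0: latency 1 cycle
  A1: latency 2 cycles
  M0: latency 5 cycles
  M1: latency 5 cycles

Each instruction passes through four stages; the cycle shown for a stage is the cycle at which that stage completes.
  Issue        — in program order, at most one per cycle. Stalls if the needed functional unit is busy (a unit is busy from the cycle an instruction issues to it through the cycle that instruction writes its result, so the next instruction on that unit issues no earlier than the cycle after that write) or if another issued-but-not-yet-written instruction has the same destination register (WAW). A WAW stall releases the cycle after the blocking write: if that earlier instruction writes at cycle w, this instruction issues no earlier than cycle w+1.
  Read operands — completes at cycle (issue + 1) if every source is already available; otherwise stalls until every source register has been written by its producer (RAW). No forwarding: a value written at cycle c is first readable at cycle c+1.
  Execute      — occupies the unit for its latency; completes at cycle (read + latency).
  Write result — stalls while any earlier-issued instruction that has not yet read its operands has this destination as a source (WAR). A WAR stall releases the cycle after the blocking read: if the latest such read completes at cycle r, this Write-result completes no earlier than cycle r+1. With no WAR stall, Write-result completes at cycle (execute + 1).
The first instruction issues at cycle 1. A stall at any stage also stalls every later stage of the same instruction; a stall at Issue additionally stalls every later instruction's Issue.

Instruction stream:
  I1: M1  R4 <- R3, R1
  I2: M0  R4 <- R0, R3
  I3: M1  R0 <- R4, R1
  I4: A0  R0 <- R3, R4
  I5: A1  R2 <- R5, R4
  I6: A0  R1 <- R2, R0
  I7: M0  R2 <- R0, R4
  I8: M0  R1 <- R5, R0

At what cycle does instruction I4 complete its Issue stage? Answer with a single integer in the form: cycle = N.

cycle = 24

c1: I1 issues→M1
c2: I1 reads
c7: I1 exec-done
c8: I1 writes R4
c9: I2 issues→M0
c10: I2 reads, I3 issues→M1
c15: I2 exec-done
c16: I2 writes R4
c17: I3 reads
c22: I3 exec-done
c23: I3 writes R0
c24: I4 issues→A0
c25: I4 reads, I5 issues→A1
c26: I4 exec-done, I5 reads
c27: I4 writes R0
c28: I5 exec-done, I6 issues→A0
c29: I5 writes R2
c30: I6 reads, I7 issues→M0
c31: I6 exec-done, I7 reads
c32: I6 writes R1
c36: I7 exec-done
c37: I7 writes R2
c38: I8 issues→M0
c39: I8 reads
c44: I8 exec-done
c45: I8 writes R1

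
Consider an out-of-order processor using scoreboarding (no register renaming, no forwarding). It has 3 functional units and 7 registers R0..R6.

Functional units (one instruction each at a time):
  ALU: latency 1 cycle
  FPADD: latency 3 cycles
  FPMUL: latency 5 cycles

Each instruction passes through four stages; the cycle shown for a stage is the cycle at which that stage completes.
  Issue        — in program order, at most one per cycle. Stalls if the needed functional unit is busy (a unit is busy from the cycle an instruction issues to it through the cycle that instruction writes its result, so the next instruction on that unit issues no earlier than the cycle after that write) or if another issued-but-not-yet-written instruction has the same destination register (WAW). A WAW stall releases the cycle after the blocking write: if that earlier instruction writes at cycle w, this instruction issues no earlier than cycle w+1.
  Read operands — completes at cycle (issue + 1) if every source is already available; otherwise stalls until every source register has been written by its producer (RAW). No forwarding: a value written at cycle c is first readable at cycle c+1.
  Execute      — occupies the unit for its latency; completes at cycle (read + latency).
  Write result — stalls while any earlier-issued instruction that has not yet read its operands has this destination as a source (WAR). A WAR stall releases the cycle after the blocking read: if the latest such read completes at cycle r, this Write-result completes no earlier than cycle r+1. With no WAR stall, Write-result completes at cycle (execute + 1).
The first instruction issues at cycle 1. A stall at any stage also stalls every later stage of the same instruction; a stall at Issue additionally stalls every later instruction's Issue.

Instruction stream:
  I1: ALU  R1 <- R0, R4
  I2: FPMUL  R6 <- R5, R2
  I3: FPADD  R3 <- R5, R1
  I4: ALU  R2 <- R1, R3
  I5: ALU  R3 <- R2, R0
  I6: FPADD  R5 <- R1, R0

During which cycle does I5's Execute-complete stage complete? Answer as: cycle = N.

c1: issue I1 (ALU)
c2: I1 read-ops · issue I2 (FPMUL)
c3: I1 finished on ALU · I2 read-ops · issue I3 (FPADD)
c4: I1→R1
c5: I3 read-ops · issue I4 (ALU)
c8: I2 finished on FPMUL · I3 finished on FPADD
c9: I2→R6 · I3→R3
c10: I4 read-ops
c11: I4 finished on ALU
c12: I4→R2
c13: issue I5 (ALU)
c14: I5 read-ops · issue I6 (FPADD)
c15: I5 finished on ALU · I6 read-ops
c16: I5→R3
c18: I6 finished on FPADD
c19: I6→R5

cycle = 15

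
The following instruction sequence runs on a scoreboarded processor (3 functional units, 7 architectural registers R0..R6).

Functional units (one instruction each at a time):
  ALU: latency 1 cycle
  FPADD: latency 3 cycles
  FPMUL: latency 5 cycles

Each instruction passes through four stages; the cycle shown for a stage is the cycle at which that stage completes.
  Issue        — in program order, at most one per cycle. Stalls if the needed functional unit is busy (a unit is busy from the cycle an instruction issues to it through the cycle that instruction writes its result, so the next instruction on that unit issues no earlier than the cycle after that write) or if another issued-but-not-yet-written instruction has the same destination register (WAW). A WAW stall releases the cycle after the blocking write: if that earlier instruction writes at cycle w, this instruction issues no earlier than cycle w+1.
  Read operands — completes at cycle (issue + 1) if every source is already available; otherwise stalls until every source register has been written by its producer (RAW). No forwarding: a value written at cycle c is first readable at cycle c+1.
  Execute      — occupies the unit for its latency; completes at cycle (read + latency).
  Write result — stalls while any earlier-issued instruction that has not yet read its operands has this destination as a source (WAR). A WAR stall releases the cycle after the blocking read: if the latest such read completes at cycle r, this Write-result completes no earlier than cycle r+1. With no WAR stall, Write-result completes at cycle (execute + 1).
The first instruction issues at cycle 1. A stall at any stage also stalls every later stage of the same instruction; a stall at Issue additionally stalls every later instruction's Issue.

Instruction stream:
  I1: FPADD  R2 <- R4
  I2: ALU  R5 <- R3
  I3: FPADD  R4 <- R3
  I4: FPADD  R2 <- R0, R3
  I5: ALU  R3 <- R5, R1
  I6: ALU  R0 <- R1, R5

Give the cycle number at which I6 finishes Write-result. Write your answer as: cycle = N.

t=1  I1 issues→FPADD
t=2  I1 reads, I2 issues→ALU
t=3  I2 reads
t=4  I2 exec-done
t=5  I1 exec-done, I2 writes R5
t=6  I1 writes R2
t=7  I3 issues→FPADD
t=8  I3 reads
t=11  I3 exec-done
t=12  I3 writes R4
t=13  I4 issues→FPADD
t=14  I4 reads, I5 issues→ALU
t=15  I5 reads
t=16  I5 exec-done
t=17  I4 exec-done, I5 writes R3
t=18  I4 writes R2, I6 issues→ALU
t=19  I6 reads
t=20  I6 exec-done
t=21  I6 writes R0

cycle = 21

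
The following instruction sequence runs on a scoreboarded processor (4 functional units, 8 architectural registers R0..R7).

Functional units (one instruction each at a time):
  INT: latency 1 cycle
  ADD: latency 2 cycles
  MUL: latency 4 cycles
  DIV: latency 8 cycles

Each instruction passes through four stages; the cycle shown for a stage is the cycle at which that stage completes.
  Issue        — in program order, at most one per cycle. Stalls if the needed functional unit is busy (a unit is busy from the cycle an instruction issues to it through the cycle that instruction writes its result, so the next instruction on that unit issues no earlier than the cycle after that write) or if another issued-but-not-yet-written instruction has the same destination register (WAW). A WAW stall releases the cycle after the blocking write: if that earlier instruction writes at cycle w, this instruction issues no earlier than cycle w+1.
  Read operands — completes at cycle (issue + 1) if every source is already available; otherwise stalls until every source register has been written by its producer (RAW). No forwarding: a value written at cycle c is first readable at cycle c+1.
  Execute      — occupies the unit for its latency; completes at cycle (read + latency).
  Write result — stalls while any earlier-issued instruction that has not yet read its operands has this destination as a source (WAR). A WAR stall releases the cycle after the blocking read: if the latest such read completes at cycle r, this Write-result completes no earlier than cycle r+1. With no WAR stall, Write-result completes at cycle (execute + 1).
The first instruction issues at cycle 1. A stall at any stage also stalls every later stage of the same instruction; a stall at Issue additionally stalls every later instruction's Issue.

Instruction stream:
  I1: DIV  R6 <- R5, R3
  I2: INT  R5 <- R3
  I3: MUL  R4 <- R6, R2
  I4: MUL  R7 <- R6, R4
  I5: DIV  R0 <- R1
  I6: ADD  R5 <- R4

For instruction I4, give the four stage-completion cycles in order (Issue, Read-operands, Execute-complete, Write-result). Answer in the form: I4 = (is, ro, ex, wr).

I4 = (18, 19, 23, 24)

[1] I1→DIV
[2] I1 RO · I2→INT
[3] I2 RO · I3→MUL
[4] I2 EX
[5] I2 WR R5
[10] I1 EX
[11] I1 WR R6
[12] I3 RO
[16] I3 EX
[17] I3 WR R4
[18] I4→MUL
[19] I4 RO · I5→DIV
[20] I5 RO · I6→ADD
[21] I6 RO
[23] I4 EX · I6 EX
[24] I4 WR R7 · I6 WR R5
[28] I5 EX
[29] I5 WR R0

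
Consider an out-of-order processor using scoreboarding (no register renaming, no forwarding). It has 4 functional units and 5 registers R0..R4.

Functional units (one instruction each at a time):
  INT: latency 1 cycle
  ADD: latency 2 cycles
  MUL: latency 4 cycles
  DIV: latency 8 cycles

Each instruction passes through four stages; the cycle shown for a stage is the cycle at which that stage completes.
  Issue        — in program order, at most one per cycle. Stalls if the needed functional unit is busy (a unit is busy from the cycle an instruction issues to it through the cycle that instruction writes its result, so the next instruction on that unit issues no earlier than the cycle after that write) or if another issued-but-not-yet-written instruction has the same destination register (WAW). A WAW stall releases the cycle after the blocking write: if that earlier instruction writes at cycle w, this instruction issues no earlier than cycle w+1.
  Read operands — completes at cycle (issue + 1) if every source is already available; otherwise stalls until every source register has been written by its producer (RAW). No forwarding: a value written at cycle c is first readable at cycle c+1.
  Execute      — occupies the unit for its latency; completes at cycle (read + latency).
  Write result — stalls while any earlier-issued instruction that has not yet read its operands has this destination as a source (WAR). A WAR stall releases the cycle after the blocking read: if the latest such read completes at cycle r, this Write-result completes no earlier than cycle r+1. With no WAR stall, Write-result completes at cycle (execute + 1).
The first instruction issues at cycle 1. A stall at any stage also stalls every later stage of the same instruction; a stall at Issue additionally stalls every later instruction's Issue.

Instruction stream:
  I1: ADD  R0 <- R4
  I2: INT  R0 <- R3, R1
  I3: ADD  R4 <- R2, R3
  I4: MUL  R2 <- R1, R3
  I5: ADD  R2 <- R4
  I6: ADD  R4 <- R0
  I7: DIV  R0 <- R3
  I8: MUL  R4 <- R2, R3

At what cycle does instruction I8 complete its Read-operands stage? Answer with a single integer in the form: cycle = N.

[I1] 1/2/4/5
[I2] 6/7/8/9  (WAW R0: wait I1 write@5)
[I3] 7/8/10/11
[I4] 8/9/13/14
[I5] 15/16/18/19  (WAW R2: wait I4 write@14)
[I6] 20/21/23/24  (struct: ADD busy until I5 writes@19)
[I7] 21/22/30/31
[I8] 25/26/30/31  (WAW R4: wait I6 write@24)

cycle = 26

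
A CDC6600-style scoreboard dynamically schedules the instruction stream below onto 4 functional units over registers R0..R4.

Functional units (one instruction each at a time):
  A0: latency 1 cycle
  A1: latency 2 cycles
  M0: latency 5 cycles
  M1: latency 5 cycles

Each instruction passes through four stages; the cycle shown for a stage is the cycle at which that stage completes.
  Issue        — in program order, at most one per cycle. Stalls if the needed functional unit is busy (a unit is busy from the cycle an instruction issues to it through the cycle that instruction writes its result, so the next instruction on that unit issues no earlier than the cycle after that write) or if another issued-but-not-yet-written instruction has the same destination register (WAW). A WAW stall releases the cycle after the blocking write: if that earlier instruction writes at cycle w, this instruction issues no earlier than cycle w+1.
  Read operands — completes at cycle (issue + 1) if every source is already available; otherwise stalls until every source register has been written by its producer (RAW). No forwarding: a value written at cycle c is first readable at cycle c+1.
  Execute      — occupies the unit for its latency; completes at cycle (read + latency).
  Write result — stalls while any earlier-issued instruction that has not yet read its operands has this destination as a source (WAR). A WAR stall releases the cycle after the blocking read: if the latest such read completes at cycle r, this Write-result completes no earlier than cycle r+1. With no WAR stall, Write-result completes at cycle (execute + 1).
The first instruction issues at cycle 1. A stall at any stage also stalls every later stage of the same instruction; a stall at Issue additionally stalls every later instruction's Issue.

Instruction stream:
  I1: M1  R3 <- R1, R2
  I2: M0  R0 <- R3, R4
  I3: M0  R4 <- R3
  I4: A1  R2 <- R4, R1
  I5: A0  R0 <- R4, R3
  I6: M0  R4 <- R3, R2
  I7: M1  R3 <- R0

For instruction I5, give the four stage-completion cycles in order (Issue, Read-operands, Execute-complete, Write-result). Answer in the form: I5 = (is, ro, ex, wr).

I5 = (18, 24, 25, 26)

c1: issue I1 (M1)
c2: I1 read-ops, issue I2 (M0)
c7: I1 finished on M1
c8: I1→R3
c9: I2 read-ops
c14: I2 finished on M0
c15: I2→R0
c16: issue I3 (M0)
c17: I3 read-ops, issue I4 (A1)
c18: issue I5 (A0)
c22: I3 finished on M0
c23: I3→R4
c24: I4 read-ops, I5 read-ops, issue I6 (M0)
c25: I5 finished on A0, issue I7 (M1)
c26: I4 finished on A1, I5→R0
c27: I4→R2, I7 read-ops
c28: I6 read-ops
c32: I7 finished on M1
c33: I6 finished on M0, I7→R3
c34: I6→R4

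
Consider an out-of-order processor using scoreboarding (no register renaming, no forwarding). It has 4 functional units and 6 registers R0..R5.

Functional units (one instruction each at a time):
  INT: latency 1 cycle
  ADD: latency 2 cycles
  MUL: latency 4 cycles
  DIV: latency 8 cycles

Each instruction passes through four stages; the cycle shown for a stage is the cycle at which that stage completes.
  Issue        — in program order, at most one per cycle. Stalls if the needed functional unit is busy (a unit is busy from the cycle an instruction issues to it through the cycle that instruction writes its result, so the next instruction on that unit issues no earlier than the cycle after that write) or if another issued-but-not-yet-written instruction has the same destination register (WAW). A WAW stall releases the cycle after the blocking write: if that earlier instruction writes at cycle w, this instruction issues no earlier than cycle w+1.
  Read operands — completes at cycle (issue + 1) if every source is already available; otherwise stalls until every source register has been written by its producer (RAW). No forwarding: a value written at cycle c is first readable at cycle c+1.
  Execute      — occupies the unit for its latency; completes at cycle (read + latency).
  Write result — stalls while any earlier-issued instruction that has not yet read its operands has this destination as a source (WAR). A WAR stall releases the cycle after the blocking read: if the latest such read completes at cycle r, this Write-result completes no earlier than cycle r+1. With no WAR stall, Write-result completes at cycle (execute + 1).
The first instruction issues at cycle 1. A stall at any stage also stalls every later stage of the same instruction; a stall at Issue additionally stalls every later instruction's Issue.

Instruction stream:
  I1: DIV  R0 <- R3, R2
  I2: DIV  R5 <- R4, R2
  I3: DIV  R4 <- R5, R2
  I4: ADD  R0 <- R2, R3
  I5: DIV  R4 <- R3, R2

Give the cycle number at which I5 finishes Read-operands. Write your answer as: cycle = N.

[1] issue I1 (DIV)
[2] I1 read-ops
[10] I1 finished on DIV
[11] I1→R0
[12] issue I2 (DIV)
[13] I2 read-ops
[21] I2 finished on DIV
[22] I2→R5
[23] issue I3 (DIV)
[24] I3 read-ops; issue I4 (ADD)
[25] I4 read-ops
[27] I4 finished on ADD
[28] I4→R0
[32] I3 finished on DIV
[33] I3→R4
[34] issue I5 (DIV)
[35] I5 read-ops
[43] I5 finished on DIV
[44] I5→R4

cycle = 35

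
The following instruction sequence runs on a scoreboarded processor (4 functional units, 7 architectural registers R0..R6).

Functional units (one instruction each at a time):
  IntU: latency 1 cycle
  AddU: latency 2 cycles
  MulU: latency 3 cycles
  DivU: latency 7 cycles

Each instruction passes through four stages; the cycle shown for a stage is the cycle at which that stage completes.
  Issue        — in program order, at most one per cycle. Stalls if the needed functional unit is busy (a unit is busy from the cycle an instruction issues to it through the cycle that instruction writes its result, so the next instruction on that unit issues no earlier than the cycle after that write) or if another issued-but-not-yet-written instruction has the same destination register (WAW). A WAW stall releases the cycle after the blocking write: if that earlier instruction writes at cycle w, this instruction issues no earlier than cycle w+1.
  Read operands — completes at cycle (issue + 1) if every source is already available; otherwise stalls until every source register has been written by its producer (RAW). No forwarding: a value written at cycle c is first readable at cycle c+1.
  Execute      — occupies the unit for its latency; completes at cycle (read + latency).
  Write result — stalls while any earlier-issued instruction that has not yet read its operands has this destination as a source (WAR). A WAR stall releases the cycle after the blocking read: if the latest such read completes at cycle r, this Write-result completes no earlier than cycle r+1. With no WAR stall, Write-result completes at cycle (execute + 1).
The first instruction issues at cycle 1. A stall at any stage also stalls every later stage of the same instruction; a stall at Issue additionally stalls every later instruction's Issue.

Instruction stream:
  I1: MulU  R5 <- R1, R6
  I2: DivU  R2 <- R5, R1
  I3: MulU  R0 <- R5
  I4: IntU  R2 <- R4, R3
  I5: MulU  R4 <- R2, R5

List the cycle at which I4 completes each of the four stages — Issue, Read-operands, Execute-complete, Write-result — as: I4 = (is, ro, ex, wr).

I4 = (16, 17, 18, 19)

I1  is:1  ro:2  ex:5  wr:6
I2  is:2  ro:7  ex:14  wr:15  — RAW R5: wait I1 write@6
I3  is:7  ro:8  ex:11  wr:12  — struct: MulU busy until I1 writes@6
I4  is:16  ro:17  ex:18  wr:19  — WAW R2: wait I2 write@15
I5  is:17  ro:20  ex:23  wr:24  — RAW R2: wait I4 write@19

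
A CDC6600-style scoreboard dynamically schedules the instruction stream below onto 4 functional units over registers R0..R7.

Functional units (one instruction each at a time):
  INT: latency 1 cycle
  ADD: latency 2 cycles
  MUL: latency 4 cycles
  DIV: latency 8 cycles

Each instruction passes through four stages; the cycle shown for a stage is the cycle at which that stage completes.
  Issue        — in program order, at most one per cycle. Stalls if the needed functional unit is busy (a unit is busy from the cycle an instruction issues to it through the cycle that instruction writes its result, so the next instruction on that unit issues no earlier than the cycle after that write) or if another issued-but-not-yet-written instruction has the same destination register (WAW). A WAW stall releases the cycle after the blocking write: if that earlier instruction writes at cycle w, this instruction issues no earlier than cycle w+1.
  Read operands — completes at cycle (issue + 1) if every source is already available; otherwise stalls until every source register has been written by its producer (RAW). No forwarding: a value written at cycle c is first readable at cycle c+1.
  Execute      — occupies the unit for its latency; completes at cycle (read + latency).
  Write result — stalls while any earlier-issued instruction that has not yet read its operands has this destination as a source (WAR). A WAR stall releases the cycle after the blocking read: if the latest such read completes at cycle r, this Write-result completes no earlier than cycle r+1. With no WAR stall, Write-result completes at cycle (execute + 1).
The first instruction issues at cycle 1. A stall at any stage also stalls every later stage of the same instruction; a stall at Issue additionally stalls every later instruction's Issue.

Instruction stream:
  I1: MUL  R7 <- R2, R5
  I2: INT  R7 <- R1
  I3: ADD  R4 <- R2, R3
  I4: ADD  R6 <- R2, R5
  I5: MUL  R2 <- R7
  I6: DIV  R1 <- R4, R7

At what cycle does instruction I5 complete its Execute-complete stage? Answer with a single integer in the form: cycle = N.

cycle = 20

I1  is:1  ro:2  ex:6  wr:7
I2  is:8  ro:9  ex:10  wr:11  — WAW R7: wait I1 write@7
I3  is:9  ro:10  ex:12  wr:13
I4  is:14  ro:15  ex:17  wr:18  — struct: ADD busy until I3 writes@13
I5  is:15  ro:16  ex:20  wr:21
I6  is:16  ro:17  ex:25  wr:26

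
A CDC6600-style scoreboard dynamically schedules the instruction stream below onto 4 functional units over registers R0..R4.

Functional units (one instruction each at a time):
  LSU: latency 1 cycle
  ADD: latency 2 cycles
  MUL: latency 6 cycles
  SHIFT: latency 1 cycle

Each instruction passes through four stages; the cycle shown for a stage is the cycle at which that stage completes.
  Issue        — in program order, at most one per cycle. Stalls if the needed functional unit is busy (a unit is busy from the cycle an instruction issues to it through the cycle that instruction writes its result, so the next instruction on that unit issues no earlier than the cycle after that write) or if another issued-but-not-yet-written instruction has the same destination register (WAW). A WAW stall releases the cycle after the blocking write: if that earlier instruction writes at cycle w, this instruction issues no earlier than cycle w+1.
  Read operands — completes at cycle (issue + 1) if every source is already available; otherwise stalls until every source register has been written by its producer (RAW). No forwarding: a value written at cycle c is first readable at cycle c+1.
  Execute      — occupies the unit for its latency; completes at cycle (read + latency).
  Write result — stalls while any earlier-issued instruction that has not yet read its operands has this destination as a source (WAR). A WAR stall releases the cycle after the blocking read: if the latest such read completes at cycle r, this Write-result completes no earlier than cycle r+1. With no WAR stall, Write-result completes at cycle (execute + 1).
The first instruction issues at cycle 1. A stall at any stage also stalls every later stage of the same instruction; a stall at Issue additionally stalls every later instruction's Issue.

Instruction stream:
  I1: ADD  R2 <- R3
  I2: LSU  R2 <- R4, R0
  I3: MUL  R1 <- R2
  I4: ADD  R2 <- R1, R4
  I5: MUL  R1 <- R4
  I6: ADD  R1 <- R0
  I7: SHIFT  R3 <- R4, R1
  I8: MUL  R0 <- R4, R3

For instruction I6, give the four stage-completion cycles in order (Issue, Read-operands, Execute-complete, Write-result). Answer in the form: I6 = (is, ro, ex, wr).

I6 = (27, 28, 30, 31)

  I1 | 1 | 2 | 4 | 5
  I2 | 6 | 7 | 8 | 9   WAW R2: wait I1 write@5
  I3 | 7 | 10 | 16 | 17   RAW R2: wait I2 write@9
  I4 | 10 | 18 | 20 | 21   WAW R2: wait I2 write@9 · RAW R1: wait I3 write@17
  I5 | 18 | 19 | 25 | 26   struct: MUL busy until I3 writes@17
  I6 | 27 | 28 | 30 | 31   WAW R1: wait I5 write@26
  I7 | 28 | 32 | 33 | 34   RAW R1: wait I6 write@31
  I8 | 29 | 35 | 41 | 42   RAW R3: wait I7 write@34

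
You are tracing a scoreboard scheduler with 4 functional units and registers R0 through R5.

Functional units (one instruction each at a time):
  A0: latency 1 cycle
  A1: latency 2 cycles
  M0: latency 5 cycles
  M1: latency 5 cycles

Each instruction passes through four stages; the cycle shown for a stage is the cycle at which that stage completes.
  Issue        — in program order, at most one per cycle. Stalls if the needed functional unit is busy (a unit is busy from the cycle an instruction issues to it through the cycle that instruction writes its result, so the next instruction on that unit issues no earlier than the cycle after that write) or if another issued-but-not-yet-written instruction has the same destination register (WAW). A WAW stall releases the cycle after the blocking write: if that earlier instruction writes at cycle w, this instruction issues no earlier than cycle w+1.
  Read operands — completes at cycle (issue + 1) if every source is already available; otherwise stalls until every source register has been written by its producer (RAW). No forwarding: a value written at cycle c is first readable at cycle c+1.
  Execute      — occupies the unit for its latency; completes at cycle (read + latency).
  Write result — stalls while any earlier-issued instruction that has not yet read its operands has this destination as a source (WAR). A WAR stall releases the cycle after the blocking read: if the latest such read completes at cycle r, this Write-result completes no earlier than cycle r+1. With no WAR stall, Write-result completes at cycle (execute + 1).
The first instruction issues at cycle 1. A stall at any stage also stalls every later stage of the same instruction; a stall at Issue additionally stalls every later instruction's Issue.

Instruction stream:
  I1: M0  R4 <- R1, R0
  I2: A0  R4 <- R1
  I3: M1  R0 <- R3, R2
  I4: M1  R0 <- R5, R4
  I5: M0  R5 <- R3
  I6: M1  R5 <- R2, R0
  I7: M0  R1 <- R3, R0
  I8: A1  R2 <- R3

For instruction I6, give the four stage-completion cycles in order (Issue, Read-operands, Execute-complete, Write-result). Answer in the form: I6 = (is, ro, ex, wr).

I6 = (27, 28, 33, 34)

c1: I1 dispatched to M0
c2: I1 operands ready
c7: I1 complete
c8: R4←I1
c9: I2 dispatched to A0
c10: I2 operands ready | I3 dispatched to M1
c11: I2 complete | I3 operands ready
c12: R4←I2
c16: I3 complete
c17: R0←I3
c18: I4 dispatched to M1
c19: I4 operands ready | I5 dispatched to M0
c20: I5 operands ready
c24: I4 complete
c25: R0←I4 | I5 complete
c26: R5←I5
c27: I6 dispatched to M1
c28: I6 operands ready | I7 dispatched to M0
c29: I7 operands ready | I8 dispatched to A1
c30: I8 operands ready
c32: I8 complete
c33: I6 complete | R2←I8
c34: R5←I6 | I7 complete
c35: R1←I7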